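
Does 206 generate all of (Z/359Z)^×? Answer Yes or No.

Yes

φ(359) = 359 − 1 = 358 = 2 · 179.
Test 206^(358/q) mod 359 for each prime factor q of 358:
206^179 ≡ 358 (mod 359)  [q = 2: ≢ 1 ✓]
206^2 ≡ 74 (mod 359)  [q = 179: ≢ 1 ✓]
Every test exponent gives a nontrivial residue, hence 206 generates the full group.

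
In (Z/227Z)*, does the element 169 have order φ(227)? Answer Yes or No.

No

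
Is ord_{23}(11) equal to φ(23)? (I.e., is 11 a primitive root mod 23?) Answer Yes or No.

Yes

φ(23) = 23 − 1 = 22 = 2 · 11.
It suffices to check that the order of 11 is not a proper divisor of 22: compute 11^(22/q) for q ∈ {2, 11}.
11^11 ≡ 22 (mod 23)  [q = 2: ≢ 1 ✓]
11^2 ≡ 6 (mod 23)  [q = 11: ≢ 1 ✓]
None equal 1, so ord_23(11) = 22: 11 is a primitive root.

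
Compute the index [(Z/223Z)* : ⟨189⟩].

3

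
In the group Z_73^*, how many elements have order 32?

φ(73) = 73 − 1 = 72 = 2^3 · 3^2.
(Z/73Z)^× is cyclic (|G| = 72); a cyclic group of order m has exactly φ(d) elements of each order d | m, and none otherwise.
Since 32 ∤ 72, the count is 0.

0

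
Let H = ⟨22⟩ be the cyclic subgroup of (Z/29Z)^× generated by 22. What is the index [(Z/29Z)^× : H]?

2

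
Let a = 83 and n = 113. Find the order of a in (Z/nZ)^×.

14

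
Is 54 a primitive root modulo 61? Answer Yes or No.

Yes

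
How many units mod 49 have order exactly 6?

φ(49) = φ(7^2) = 7·(7−1) = 42 = 2 · 3 · 7.
Since (Z/49Z)^× is cyclic of order 42, the number of elements of order d is φ(d) when d | 42 and 0 otherwise.
6 = 2 · 3 divides 42, and φ(6) = 2.

2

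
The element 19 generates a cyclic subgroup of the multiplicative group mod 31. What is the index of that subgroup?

2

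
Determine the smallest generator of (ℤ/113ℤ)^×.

3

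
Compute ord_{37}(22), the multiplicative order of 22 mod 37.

36

ord(22) | φ(37) = 37 − 1 = 36 = 2^2 · 3^2.
Divisors of 36: 1, 2, 3, 4, 6, 9, 12, 18, 36.
Compute 22^d (mod 37) for the divisors d until we hit 1:
22^1 ≡ 22
22^2 ≡ 3
22^3 ≡ 29
22^4 ≡ 9
22^6 ≡ 27
22^9 ≡ 6
22^12 ≡ 26
22^18 ≡ 36
22^36 ≡ 1
So ord_37(22) = 36.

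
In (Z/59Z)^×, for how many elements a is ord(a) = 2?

1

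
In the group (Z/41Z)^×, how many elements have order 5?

φ(41) = 41 − 1 = 40 = 2^3 · 5.
Since (Z/41Z)^× is cyclic of order 40, the number of elements of order d is φ(d) when d | 40 and 0 otherwise.
5 | 40, and φ(5) = 5 − 1 = 4.

4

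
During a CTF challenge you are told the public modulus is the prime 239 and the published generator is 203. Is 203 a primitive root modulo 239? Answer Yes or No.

No

φ(239) = 239 − 1 = 238 = 2 · 7 · 17.
Test 203^(238/q) mod 239 for each prime factor q of 238:
203^119 ≡ 238 (mod 239)  [q = 2: ≢ 1 ✓]
203^34 ≡ 1 (mod 239)  [q = 7: ≡ 1 ✗]
203^14 ≡ 75 (mod 239)  [q = 17: ≢ 1 ✓]
203^34 ≡ 1 shows ord(203) | 34, strictly less than φ(239); not a primitive root.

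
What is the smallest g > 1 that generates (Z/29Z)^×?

φ(29) = 29 − 1 = 28 = 2^2 · 7.
g is a primitive root iff g^(28/q) ≢ 1 (mod 29) for each prime q ∈ {2, 7}.
g = 2: 2^14 ≡ 28; 2^4 ≡ 16 — none is 1, so 2 is a primitive root.
The smallest primitive root modulo 29 is 2.

2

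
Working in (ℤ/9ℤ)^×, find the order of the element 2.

6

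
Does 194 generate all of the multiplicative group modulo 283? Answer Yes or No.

Yes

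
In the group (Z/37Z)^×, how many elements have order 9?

6

φ(37) = 37 − 1 = 36 = 2^2 · 3^2.
(Z/37Z)^× is cyclic (|G| = 36); a cyclic group of order m has exactly φ(d) elements of each order d | m, and none otherwise.
9 = 3^2 divides 36, and φ(9) = 6.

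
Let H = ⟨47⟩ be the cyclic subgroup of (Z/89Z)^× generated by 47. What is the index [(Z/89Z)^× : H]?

2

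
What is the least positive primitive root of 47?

5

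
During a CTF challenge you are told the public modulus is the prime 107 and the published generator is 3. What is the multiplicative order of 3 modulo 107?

53

By Lagrange's theorem, ord_107(3) divides φ(107) = 107 − 1 = 106 = 2 · 53.
Divisors of 106: 1, 2, 53, 106.
Test each divisor d:
3^1 ≡ 3 (mod 107)
3^2 ≡ 9 (mod 107)
3^53 ≡ 1 (mod 107) ✓
The smallest such exponent is 53, so the order of 3 is 53.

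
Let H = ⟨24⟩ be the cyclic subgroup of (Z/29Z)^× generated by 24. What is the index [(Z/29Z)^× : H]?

4

ord(24) | φ(29) = 29 − 1 = 28 = 2^2 · 7.
Divisors of 28: 1, 2, 4, 7, 14, 28.
Compute 24^d (mod 29) for the divisors d until we hit 1:
24^1 ≡ 24 (mod 29)
24^2 ≡ 25 (mod 29)
24^4 ≡ 16 (mod 29)
24^7 ≡ 1 (mod 29) ✓
The order of 24 is 7, so the subgroup it generates has 7 elements.
[(Z/29Z)^× : ⟨24⟩] = 28/7 = 4.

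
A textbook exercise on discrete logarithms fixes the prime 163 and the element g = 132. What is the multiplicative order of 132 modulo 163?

By Lagrange's theorem, ord_163(132) divides φ(163) = 163 − 1 = 162 = 2 · 3^4.
Divisors of 162: 1, 2, 3, 6, 9, 18, 27, 54, 81, 162.
Compute 132^d (mod 163) for the divisors d until we hit 1:
132^1 ≡ 132 (mod 163)
132^2 ≡ 146 (mod 163)
132^3 ≡ 38 (mod 163)
132^6 ≡ 140 (mod 163)
132^9 ≡ 104 (mod 163)
132^18 ≡ 58 (mod 163)
132^27 ≡ 1 (mod 163) ✓
Therefore the multiplicative order of 132 modulo 163 is 27.

27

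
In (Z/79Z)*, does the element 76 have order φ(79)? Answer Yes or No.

No

φ(79) = 79 − 1 = 78 = 2 · 3 · 13.
An element g generates (Z/79Z)^× iff g^(78/q) ≢ 1 (mod 79) for each prime q ∈ {2, 3, 13}.
76^39 ≡ 1 (mod 79)  [q = 2: ≡ 1 ✗]
76^26 ≡ 23 (mod 79)  [q = 3: ≢ 1 ✓]
76^6 ≡ 18 (mod 79)  [q = 13: ≢ 1 ✓]
Since 76^39 ≡ 1, the order of 76 divides 39 < 78, so 76 is not a primitive root.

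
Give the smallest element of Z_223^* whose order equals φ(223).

3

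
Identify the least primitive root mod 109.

6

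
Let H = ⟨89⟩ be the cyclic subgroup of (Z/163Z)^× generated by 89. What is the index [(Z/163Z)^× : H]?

Since 89 ∈ (Z/163Z)^×, its order divides φ(163) = 163 − 1 = 162 = 2 · 3^4.
Divisors of 162: 1, 2, 3, 6, 9, 18, 27, 54, 81, 162.
Test each divisor d:
89^1 ≡ 89 (mod 163)
89^2 ≡ 97 (mod 163)
89^3 ≡ 157 (mod 163)
89^6 ≡ 36 (mod 163)
89^9 ≡ 110 (mod 163)
89^18 ≡ 38 (mod 163)
89^27 ≡ 105 (mod 163)
89^54 ≡ 104 (mod 163)
89^81 ≡ 162 (mod 163)
89^162 ≡ 1 (mod 163) ✓
The order of 89 is 162, so the subgroup it generates has 162 elements.
The index is φ(163) / ord(89) = 162 / 162 = 1.

1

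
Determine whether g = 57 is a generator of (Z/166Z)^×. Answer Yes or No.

Yes

φ(166) = φ(2)·φ(83) = 1·82 = 82 = 2 · 41.
An element g generates (Z/166Z)^× iff g^(82/q) ≢ 1 (mod 166) for each prime q ∈ {2, 41}.
57^41 ≡ 165 (mod 166)  [q = 2: ≢ 1 ✓]
57^2 ≡ 95 (mod 166)  [q = 41: ≢ 1 ✓]
All checks pass, so 57 has order 82 and is a primitive root modulo 166.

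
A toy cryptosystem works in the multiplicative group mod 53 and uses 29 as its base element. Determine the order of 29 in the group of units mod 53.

26

Since 29 ∈ (Z/53Z)^×, its order divides φ(53) = 53 − 1 = 52 = 2^2 · 13.
Divisors of 52: 1, 2, 4, 13, 26, 52.
Check 29^d mod 53 for each divisor in increasing order:
29^1 ≡ 29 (mod 53)
29^2 ≡ 46 (mod 53)
29^4 ≡ 49 (mod 53)
29^13 ≡ 52 (mod 53)
29^26 ≡ 1 (mod 53) ✓
Hence ord(29) = 26.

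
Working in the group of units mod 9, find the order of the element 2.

By Lagrange's theorem, ord_9(2) divides φ(9) = φ(3^2) = 3·(3−1) = 6 = 2 · 3.
Divisors of 6: 1, 2, 3, 6.
Evaluate successive powers at the divisors of 6:
2^1 ≡ 2 (mod 9)
2^2 ≡ 4 (mod 9)
2^3 ≡ 8 (mod 9)
2^6 ≡ 1 (mod 9) ✓
Therefore the multiplicative order of 2 modulo 9 is 6.

6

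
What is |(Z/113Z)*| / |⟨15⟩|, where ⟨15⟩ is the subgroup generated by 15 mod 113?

The order of 15 must divide φ(113) = 113 − 1 = 112 = 2^4 · 7.
Divisors of 112: 1, 2, 4, 7, 8, 14, 16, 28, 56, 112.
Compute 15^d (mod 113) for the divisors d until we hit 1:
15^1 ≡ 15 (mod 113)
15^2 ≡ 112 (mod 113)
15^4 ≡ 1 (mod 113) ✓
Thus |⟨15⟩| = ord(15) = 4.
Index = |(Z/113Z)^×| / |⟨15⟩| = 112 / 4 = 28.

28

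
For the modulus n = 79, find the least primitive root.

φ(79) = 79 − 1 = 78 = 2 · 3 · 13.
g is a primitive root iff g^(78/q) ≢ 1 (mod 79) for each prime q ∈ {2, 3, 13}.
g = 2: 2^39 ≡ 1 — hits 1, so not a primitive root.
g = 3: 3^39 ≡ 78; 3^26 ≡ 23; 3^6 ≡ 18 — none is 1, so 3 is a primitive root.
Hence the least primitive root of 79 is 3.

3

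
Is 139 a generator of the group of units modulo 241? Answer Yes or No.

φ(241) = 241 − 1 = 240 = 2^4 · 3 · 5.
An element g generates (Z/241Z)^× iff g^(240/q) ≢ 1 (mod 241) for each prime q ∈ {2, 3, 5}.
139^120 ≡ 240 (mod 241)  [q = 2: ≢ 1 ✓]
139^80 ≡ 1 (mod 241)  [q = 3: ≡ 1 ✗]
139^48 ≡ 205 (mod 241)  [q = 5: ≢ 1 ✓]
The check at q = 3 fails, so 139 generates a proper subgroup.

No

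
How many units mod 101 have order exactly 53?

φ(101) = 101 − 1 = 100 = 2^2 · 5^2.
Since (Z/101Z)^× is cyclic of order 100, the number of elements of order d is φ(d) when d | 100 and 0 otherwise.
Since 53 ∤ 100, the count is 0.

0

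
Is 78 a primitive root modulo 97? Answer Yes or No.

φ(97) = 97 − 1 = 96 = 2^5 · 3.
An element g generates (Z/97Z)^× iff g^(96/q) ≢ 1 (mod 97) for each prime q ∈ {2, 3}.
78^48 ≡ 96 (mod 97)  [q = 2: ≢ 1 ✓]
78^32 ≡ 1 (mod 97)  [q = 3: ≡ 1 ✗]
Since 78^32 ≡ 1, the order of 78 divides 32 < 96, so 78 is not a primitive root.

No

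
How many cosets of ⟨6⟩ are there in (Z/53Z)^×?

Since 6 ∈ (Z/53Z)^×, its order divides φ(53) = 53 − 1 = 52 = 2^2 · 13.
Divisors of 52: 1, 2, 4, 13, 26, 52.
Compute 6^d (mod 53) for the divisors d until we hit 1:
6^1 ≡ 6 (mod 53)
6^2 ≡ 36 (mod 53)
6^4 ≡ 24 (mod 53)
6^13 ≡ 52 (mod 53)
6^26 ≡ 1 (mod 53) ✓
The order of 6 is 26, so the subgroup it generates has 26 elements.
The index is φ(53) / ord(6) = 52 / 26 = 2.

2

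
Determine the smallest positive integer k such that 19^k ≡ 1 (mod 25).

10

The order of 19 must divide φ(25) = φ(5^2) = 5·(5−1) = 20 = 2^2 · 5.
Divisors of 20: 1, 2, 4, 5, 10, 20.
Test each divisor d:
19^1 ≡ 19 (mod 25)
19^2 ≡ 11 (mod 25)
19^4 ≡ 21 (mod 25)
19^5 ≡ 24 (mod 25)
19^10 ≡ 1 (mod 25) ✓
So ord_25(19) = 10.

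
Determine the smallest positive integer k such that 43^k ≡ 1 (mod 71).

35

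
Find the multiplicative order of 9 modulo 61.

5

Since 9 ∈ (Z/61Z)^×, its order divides φ(61) = 61 − 1 = 60 = 2^2 · 3 · 5.
Divisors of 60: 1, 2, 3, 4, 5, 6, 10, 12, 15, 20, 30, 60.
Evaluate successive powers at the divisors of 60:
9^1 ≡ 9 (mod 61)
9^2 ≡ 20 (mod 61)
9^3 ≡ 58 (mod 61)
9^4 ≡ 34 (mod 61)
9^5 ≡ 1 (mod 61) ✓
So ord_61(9) = 5.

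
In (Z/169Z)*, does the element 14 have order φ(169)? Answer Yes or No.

No

φ(169) = φ(13^2) = 13·(13−1) = 156 = 2^2 · 3 · 13.
An element g generates (Z/169Z)^× iff g^(156/q) ≢ 1 (mod 169) for each prime q ∈ {2, 3, 13}.
14^78 ≡ 1 (mod 169)  [q = 2: ≡ 1 ✗]
14^52 ≡ 1 (mod 169)  [q = 3: ≡ 1 ✗]
14^12 ≡ 157 (mod 169)  [q = 13: ≢ 1 ✓]
The check at q = 2 fails, so 14 generates a proper subgroup.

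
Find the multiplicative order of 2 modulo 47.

23

ord(2) | φ(47) = 47 − 1 = 46 = 2 · 23.
Divisors of 46: 1, 2, 23, 46.
Evaluate successive powers at the divisors of 46:
2^1 ≡ 2
2^2 ≡ 4
2^23 ≡ 1
The smallest such exponent is 23, so the order of 2 is 23.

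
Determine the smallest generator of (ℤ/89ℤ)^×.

3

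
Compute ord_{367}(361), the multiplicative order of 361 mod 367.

183

The order of 361 must divide φ(367) = 367 − 1 = 366 = 2 · 3 · 61.
Divisors of 366: 1, 2, 3, 6, 61, 122, 183, 366.
Check 361^d mod 367 for each divisor in increasing order:
361^1 ≡ 361 (mod 367)
361^2 ≡ 36 (mod 367)
361^3 ≡ 151 (mod 367)
361^6 ≡ 47 (mod 367)
361^61 ≡ 83 (mod 367)
361^122 ≡ 283 (mod 367)
361^183 ≡ 1 (mod 367) ✓
So ord_367(361) = 183.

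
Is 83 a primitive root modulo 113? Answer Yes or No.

φ(113) = 113 − 1 = 112 = 2^4 · 7.
Test 83^(112/q) mod 113 for each prime factor q of 112:
83^56 ≡ 1 (mod 113)  [q = 2: ≡ 1 ✗]
83^16 ≡ 109 (mod 113)  [q = 7: ≢ 1 ✓]
83^56 ≡ 1 shows ord(83) | 56, strictly less than φ(113); not a primitive root.

No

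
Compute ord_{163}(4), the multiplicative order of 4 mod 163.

By Lagrange's theorem, ord_163(4) divides φ(163) = 163 − 1 = 162 = 2 · 3^4.
Divisors of 162: 1, 2, 3, 6, 9, 18, 27, 54, 81, 162.
Test each divisor d:
4^1 ≡ 4 (mod 163)
4^2 ≡ 16 (mod 163)
4^3 ≡ 64 (mod 163)
4^6 ≡ 21 (mod 163)
4^9 ≡ 40 (mod 163)
4^18 ≡ 133 (mod 163)
4^27 ≡ 104 (mod 163)
4^54 ≡ 58 (mod 163)
4^81 ≡ 1 (mod 163) ✓
So ord_163(4) = 81.

81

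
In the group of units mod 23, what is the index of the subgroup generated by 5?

ord(5) | φ(23) = 23 − 1 = 22 = 2 · 11.
Divisors of 22: 1, 2, 11, 22.
Evaluate successive powers at the divisors of 22:
5^1 ≡ 5
5^2 ≡ 2
5^11 ≡ 22
5^22 ≡ 1
Thus |⟨5⟩| = ord(5) = 22.
[(Z/23Z)^× : ⟨5⟩] = 22/22 = 1.

1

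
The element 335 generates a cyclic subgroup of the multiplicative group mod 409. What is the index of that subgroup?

The order of 335 must divide φ(409) = 409 − 1 = 408 = 2^3 · 3 · 17.
Divisors of 408: 1, 2, 3, 4, 6, 8, 12, 17, 24, 34, 51, 68, 102, 136, 204, 408.
Check 335^d mod 409 for each divisor in increasing order:
335^1 ≡ 335 (mod 409)
335^2 ≡ 159 (mod 409)
335^3 ≡ 95 (mod 409)
335^4 ≡ 332 (mod 409)
335^6 ≡ 27 (mod 409)
335^8 ≡ 203 (mod 409)
335^12 ≡ 320 (mod 409)
335^17 ≡ 38 (mod 409)
335^24 ≡ 150 (mod 409)
335^34 ≡ 217 (mod 409)
335^51 ≡ 66 (mod 409)
335^68 ≡ 54 (mod 409)
335^102 ≡ 266 (mod 409)
335^136 ≡ 53 (mod 409)
335^204 ≡ 408 (mod 409)
335^408 ≡ 1 (mod 409) ✓
The order of 335 is 408, so the subgroup it generates has 408 elements.
The index is φ(409) / ord(335) = 408 / 408 = 1.

1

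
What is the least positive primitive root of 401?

3

φ(401) = 401 − 1 = 400 = 2^4 · 5^2.
Test candidates g = 2, 3, … against the prime factors q ∈ {2, 5} of φ(401): g is a generator iff g^(400/q) ≢ 1 for every such q.
g = 2: 2^200 ≡ 1 — hits 1, so not a primitive root.
g = 3: 3^200 ≡ 400; 3^80 ≡ 72 — none is 1, so 3 is a primitive root.
Hence the least primitive root of 401 is 3.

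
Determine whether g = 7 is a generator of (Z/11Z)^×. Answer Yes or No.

φ(11) = 11 − 1 = 10 = 2 · 5.
7 is a primitive root mod 11 iff 7^(φ(11)/q) ≢ 1 for every prime q | φ(11), i.e. q ∈ {2, 5}.
7^5 ≡ 10 (mod 11)  [q = 2: ≢ 1 ✓]
7^2 ≡ 5 (mod 11)  [q = 5: ≢ 1 ✓]
Every test exponent gives a nontrivial residue, hence 7 generates the full group.

Yes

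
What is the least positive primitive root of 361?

2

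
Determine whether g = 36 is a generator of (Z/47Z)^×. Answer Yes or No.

No

φ(47) = 47 − 1 = 46 = 2 · 23.
36 is a primitive root mod 47 iff 36^(φ(47)/q) ≢ 1 for every prime q | φ(47), i.e. q ∈ {2, 23}.
36^23 ≡ 1 (mod 47)  [q = 2: ≡ 1 ✗]
36^2 ≡ 27 (mod 47)  [q = 23: ≢ 1 ✓]
The check at q = 2 fails, so 36 generates a proper subgroup.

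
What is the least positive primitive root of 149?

φ(149) = 149 − 1 = 148 = 2^2 · 37.
Test candidates g = 2, 3, … against the prime factors q ∈ {2, 37} of φ(149): g is a generator iff g^(148/q) ≢ 1 for every such q.
g = 2: 2^74 ≡ 148; 2^4 ≡ 16 — none is 1, so 2 is a primitive root.
So 2 is the smallest generator of (Z/149Z)^×.

2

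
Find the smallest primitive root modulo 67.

2

φ(67) = 67 − 1 = 66 = 2 · 3 · 11.
g is a primitive root iff g^(66/q) ≢ 1 (mod 67) for each prime q ∈ {2, 3, 11}.
g = 2: 2^33 ≡ 66; 2^22 ≡ 37; 2^6 ≡ 64 — none is 1, so 2 is a primitive root.
Hence the least primitive root of 67 is 2.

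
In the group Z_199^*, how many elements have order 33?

φ(199) = 199 − 1 = 198 = 2 · 3^2 · 11.
In a cyclic group of order 198, there are φ(d) elements of order d for each divisor d of 198, and zero for non-divisors.
33 = 3 · 11 divides 198, and φ(33) = 20.

20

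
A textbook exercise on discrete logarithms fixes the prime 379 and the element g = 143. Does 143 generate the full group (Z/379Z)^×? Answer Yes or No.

No

φ(379) = 379 − 1 = 378 = 2 · 3^3 · 7.
Test 143^(378/q) mod 379 for each prime factor q of 378:
143^189 ≡ 1 (mod 379)  [q = 2: ≡ 1 ✗]
143^126 ≡ 51 (mod 379)  [q = 3: ≢ 1 ✓]
143^54 ≡ 119 (mod 379)  [q = 7: ≢ 1 ✓]
Since 143^189 ≡ 1, the order of 143 divides 189 < 378, so 143 is not a primitive root.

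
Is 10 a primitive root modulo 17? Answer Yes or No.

Yes

φ(17) = 17 − 1 = 16 = 2^4.
An element g generates (Z/17Z)^× iff g^(16/q) ≢ 1 (mod 17) for each prime q ∈ {2}.
10^8 ≡ 16 (mod 17)  [q = 2: ≢ 1 ✓]
All checks pass, so 10 has order 16 and is a primitive root modulo 17.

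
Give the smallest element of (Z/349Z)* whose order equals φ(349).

2

φ(349) = 349 − 1 = 348 = 2^2 · 3 · 29.
Test candidates g = 2, 3, … against the prime factors q ∈ {2, 3, 29} of φ(349): g is a generator iff g^(348/q) ≢ 1 for every such q.
g = 2: 2^174 ≡ 348; 2^116 ≡ 226; 2^12 ≡ 257 — none is 1, so 2 is a primitive root.
The smallest primitive root modulo 349 is 2.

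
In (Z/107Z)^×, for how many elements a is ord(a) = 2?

φ(107) = 107 − 1 = 106 = 2 · 53.
Since (Z/107Z)^× is cyclic of order 106, the number of elements of order d is φ(d) when d | 106 and 0 otherwise.
2 | 106, and φ(2) = 2 − 1 = 1.

1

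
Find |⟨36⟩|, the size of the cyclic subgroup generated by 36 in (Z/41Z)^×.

ord(36) | φ(41) = 41 − 1 = 40 = 2^3 · 5.
Divisors of 40: 1, 2, 4, 5, 8, 10, 20, 40.
Test each divisor d:
36^1 ≡ 36 (mod 41)
36^2 ≡ 25 (mod 41)
36^4 ≡ 10 (mod 41)
36^5 ≡ 32 (mod 41)
36^8 ≡ 18 (mod 41)
36^10 ≡ 40 (mod 41)
36^20 ≡ 1 (mod 41) ✓
So ord_41(36) = 20.

20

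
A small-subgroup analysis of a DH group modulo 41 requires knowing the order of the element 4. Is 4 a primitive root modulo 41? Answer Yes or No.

No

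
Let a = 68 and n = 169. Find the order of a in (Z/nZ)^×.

39

The order of 68 must divide φ(169) = φ(13^2) = 13·(13−1) = 156 = 2^2 · 3 · 13.
Divisors of 156: 1, 2, 3, 4, 6, 12, 13, 26, 39, 52, 78, 156.
Test each divisor d:
68^1 ≡ 68 (mod 169)
68^2 ≡ 61 (mod 169)
68^3 ≡ 92 (mod 169)
68^4 ≡ 3 (mod 169)
68^6 ≡ 14 (mod 169)
68^12 ≡ 27 (mod 169)
68^13 ≡ 146 (mod 169)
68^26 ≡ 22 (mod 169)
68^39 ≡ 1 (mod 169) ✓
Therefore the multiplicative order of 68 modulo 169 is 39.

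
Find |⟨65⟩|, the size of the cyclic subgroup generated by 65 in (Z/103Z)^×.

102

The order of 65 must divide φ(103) = 103 − 1 = 102 = 2 · 3 · 17.
Divisors of 102: 1, 2, 3, 6, 17, 34, 51, 102.
Evaluate successive powers at the divisors of 102:
65^1 ≡ 65 (mod 103)
65^2 ≡ 2 (mod 103)
65^3 ≡ 27 (mod 103)
65^6 ≡ 8 (mod 103)
65^17 ≡ 57 (mod 103)
65^34 ≡ 56 (mod 103)
65^51 ≡ 102 (mod 103)
65^102 ≡ 1 (mod 103) ✓
So ord_103(65) = 102.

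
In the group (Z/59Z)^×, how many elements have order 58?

28

φ(59) = 59 − 1 = 58 = 2 · 29.
(Z/59Z)^× is cyclic (|G| = 58); a cyclic group of order m has exactly φ(d) elements of each order d | m, and none otherwise.
58 = 2 · 29 divides 58, and φ(58) = 28.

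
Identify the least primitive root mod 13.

2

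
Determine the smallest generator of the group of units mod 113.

3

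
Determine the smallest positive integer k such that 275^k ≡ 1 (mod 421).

ord(275) | φ(421) = 421 − 1 = 420 = 2^2 · 3 · 5 · 7.
Divisors of 420: 1, 2, 3, 4, 5, 6, 7, 10, 12, 14, 15, 20, 21, 28, 30, 35, 42, 60, 70, 84, 105, 140, 210, 420.
Evaluate successive powers at the divisors of 420:
275^1 ≡ 275
275^2 ≡ 266
275^3 ≡ 317
275^4 ≡ 28
275^5 ≡ 122
275^6 ≡ 291
275^7 ≡ 35
275^10 ≡ 149
275^12 ≡ 60
275^14 ≡ 383
275^15 ≡ 75
275^20 ≡ 309
275^21 ≡ 354
275^28 ≡ 181
275^30 ≡ 152
275^35 ≡ 20
275^42 ≡ 279
275^60 ≡ 370
275^70 ≡ 400
275^84 ≡ 377
275^105 ≡ 1
The smallest such exponent is 105, so the order of 275 is 105.

105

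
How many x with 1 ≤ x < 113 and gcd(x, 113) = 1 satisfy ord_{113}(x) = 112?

φ(113) = 113 − 1 = 112 = 2^4 · 7.
Since (Z/113Z)^× is cyclic of order 112, the number of elements of order d is φ(d) when d | 112 and 0 otherwise.
112 = 2^4 · 7 divides 112, and φ(112) = 48.

48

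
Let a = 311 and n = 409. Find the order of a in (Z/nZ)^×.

ord(311) | φ(409) = 409 − 1 = 408 = 2^3 · 3 · 17.
Divisors of 408: 1, 2, 3, 4, 6, 8, 12, 17, 24, 34, 51, 68, 102, 136, 204, 408.
Evaluate successive powers at the divisors of 408:
311^1 ≡ 311
311^2 ≡ 197
311^3 ≡ 326
311^4 ≡ 363
311^6 ≡ 345
311^8 ≡ 71
311^12 ≡ 6
311^17 ≡ 54
311^24 ≡ 36
311^34 ≡ 53
311^51 ≡ 408
311^68 ≡ 355
311^102 ≡ 1
Hence ord(311) = 102.

102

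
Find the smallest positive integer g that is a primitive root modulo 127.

3

φ(127) = 127 − 1 = 126 = 2 · 3^2 · 7.
g is a primitive root iff g^(126/q) ≢ 1 (mod 127) for each prime q ∈ {2, 3, 7}.
g = 2: 2^63 ≡ 1 — hits 1, so not a primitive root.
g = 3: 3^63 ≡ 126; 3^42 ≡ 107; 3^18 ≡ 4 — none is 1, so 3 is a primitive root.
Hence the least primitive root of 127 is 3.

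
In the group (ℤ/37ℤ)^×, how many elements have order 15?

0

φ(37) = 37 − 1 = 36 = 2^2 · 3^2.
(Z/37Z)^× is cyclic (|G| = 36); a cyclic group of order m has exactly φ(d) elements of each order d | m, and none otherwise.
Here 36 is not a multiple of 15, so there are no elements of order 15.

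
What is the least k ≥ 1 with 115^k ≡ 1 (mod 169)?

156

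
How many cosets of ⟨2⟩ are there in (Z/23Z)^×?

2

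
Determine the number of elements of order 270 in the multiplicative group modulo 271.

72

φ(271) = 271 − 1 = 270 = 2 · 3^3 · 5.
Since (Z/271Z)^× is cyclic of order 270, the number of elements of order d is φ(d) when d | 270 and 0 otherwise.
270 = 2 · 3^3 · 5 divides 270, and φ(270) = 72.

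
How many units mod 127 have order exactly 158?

0

φ(127) = 127 − 1 = 126 = 2 · 3^2 · 7.
(Z/127Z)^× is cyclic (|G| = 126); a cyclic group of order m has exactly φ(d) elements of each order d | m, and none otherwise.
158 does not divide 126, so no element of (Z/127Z)^× has order 158.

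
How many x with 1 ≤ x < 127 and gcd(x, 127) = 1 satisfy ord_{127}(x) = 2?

1

φ(127) = 127 − 1 = 126 = 2 · 3^2 · 7.
(Z/127Z)^× is cyclic (|G| = 126); a cyclic group of order m has exactly φ(d) elements of each order d | m, and none otherwise.
2 | 126, and φ(2) = 2 − 1 = 1.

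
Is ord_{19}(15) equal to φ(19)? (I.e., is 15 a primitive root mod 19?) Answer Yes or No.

Yes

φ(19) = 19 − 1 = 18 = 2 · 3^2.
Test 15^(18/q) mod 19 for each prime factor q of 18:
15^9 ≡ 18 (mod 19)  [q = 2: ≢ 1 ✓]
15^6 ≡ 11 (mod 19)  [q = 3: ≢ 1 ✓]
None equal 1, so ord_19(15) = 18: 15 is a primitive root.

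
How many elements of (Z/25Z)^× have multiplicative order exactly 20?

φ(25) = φ(5^2) = 5·(5−1) = 20 = 2^2 · 5.
(Z/25Z)^× is cyclic (|G| = 20); a cyclic group of order m has exactly φ(d) elements of each order d | m, and none otherwise.
20 = 2^2 · 5 divides 20, and φ(20) = 8.

8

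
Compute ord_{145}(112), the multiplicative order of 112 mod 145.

28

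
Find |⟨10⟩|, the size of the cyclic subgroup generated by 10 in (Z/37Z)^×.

3

By Lagrange's theorem, ord_37(10) divides φ(37) = 37 − 1 = 36 = 2^2 · 3^2.
Divisors of 36: 1, 2, 3, 4, 6, 9, 12, 18, 36.
Compute 10^d (mod 37) for the divisors d until we hit 1:
10^1 ≡ 10
10^2 ≡ 26
10^3 ≡ 1
The smallest such exponent is 3, so the order of 10 is 3.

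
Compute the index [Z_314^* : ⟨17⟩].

4

ord(17) | φ(314) = φ(2)·φ(157) = 1·156 = 156 = 2^2 · 3 · 13.
Divisors of 156: 1, 2, 3, 4, 6, 12, 13, 26, 39, 52, 78, 156.
Check 17^d mod 314 for each divisor in increasing order:
17^1 ≡ 17 (mod 314)
17^2 ≡ 289 (mod 314)
17^3 ≡ 203 (mod 314)
17^4 ≡ 311 (mod 314)
17^6 ≡ 75 (mod 314)
17^12 ≡ 287 (mod 314)
17^13 ≡ 169 (mod 314)
17^26 ≡ 301 (mod 314)
17^39 ≡ 1 (mod 314) ✓
So ord_314(17) = 39, hence |⟨17⟩| = 39.
[(Z/314Z)^× : ⟨17⟩] = 156/39 = 4.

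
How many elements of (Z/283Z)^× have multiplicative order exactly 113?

φ(283) = 283 − 1 = 282 = 2 · 3 · 47.
(Z/283Z)^× is cyclic (|G| = 282); a cyclic group of order m has exactly φ(d) elements of each order d | m, and none otherwise.
Here 282 is not a multiple of 113, so there are no elements of order 113.

0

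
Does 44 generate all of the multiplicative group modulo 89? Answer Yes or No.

φ(89) = 89 − 1 = 88 = 2^3 · 11.
An element g generates (Z/89Z)^× iff g^(88/q) ≢ 1 (mod 89) for each prime q ∈ {2, 11}.
44^44 ≡ 1 (mod 89)  [q = 2: ≡ 1 ✗]
44^8 ≡ 8 (mod 89)  [q = 11: ≢ 1 ✓]
Since 44^44 ≡ 1, the order of 44 divides 44 < 88, so 44 is not a primitive root.

No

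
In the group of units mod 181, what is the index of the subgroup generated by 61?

5

ord(61) | φ(181) = 181 − 1 = 180 = 2^2 · 3^2 · 5.
Divisors of 180: 1, 2, 3, 4, 5, 6, 9, 10, 12, 15, 18, 20, 30, 36, 45, 60, 90, 180.
Compute 61^d (mod 181) for the divisors d until we hit 1:
61^1 ≡ 61
61^2 ≡ 101
61^3 ≡ 7
61^4 ≡ 65
61^5 ≡ 164
61^6 ≡ 49
61^9 ≡ 162
61^10 ≡ 108
61^12 ≡ 48
61^15 ≡ 155
61^18 ≡ 180
61^20 ≡ 80
61^30 ≡ 133
61^36 ≡ 1
Thus |⟨61⟩| = ord(61) = 36.
[(Z/181Z)^× : ⟨61⟩] = 180/36 = 5.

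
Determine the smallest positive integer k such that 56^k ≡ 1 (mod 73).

24

Since 56 ∈ (Z/73Z)^×, its order divides φ(73) = 73 − 1 = 72 = 2^3 · 3^2.
Divisors of 72: 1, 2, 3, 4, 6, 8, 9, 12, 18, 24, 36, 72.
Compute 56^d (mod 73) for the divisors d until we hit 1:
56^1 ≡ 56
56^2 ≡ 70
56^3 ≡ 51
56^4 ≡ 9
56^6 ≡ 46
56^8 ≡ 8
56^9 ≡ 10
56^12 ≡ 72
56^18 ≡ 27
56^24 ≡ 1
So ord_73(56) = 24.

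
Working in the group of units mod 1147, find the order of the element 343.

15

Since 343 ∈ (Z/1147Z)^×, its order divides φ(1147) = φ(31·37) = (31−1)·(37−1) = 30·36 = 1080 = 2^3 · 3^3 · 5.
Divisors of 1080: 1, 2, 3, 4, 5, 6, 8, 9, 10, 12, 15, 18, 20, 24, 27, 30, 36, 40, 45, 54, 60, 72, 90, 108, 120, 135, 180, 216, 270, 360, 540, 1080.
Evaluate successive powers at the divisors of 1080:
343^1 ≡ 343 (mod 1147)
343^2 ≡ 655 (mod 1147)
343^3 ≡ 1000 (mod 1147)
343^4 ≡ 47 (mod 1147)
343^5 ≡ 63 (mod 1147)
343^6 ≡ 963 (mod 1147)
343^8 ≡ 1062 (mod 1147)
343^9 ≡ 667 (mod 1147)
343^10 ≡ 528 (mod 1147)
343^12 ≡ 593 (mod 1147)
343^15 ≡ 1 (mod 1147) ✓
So ord_1147(343) = 15.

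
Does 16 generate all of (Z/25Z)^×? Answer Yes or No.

No

φ(25) = φ(5^2) = 5·(5−1) = 20 = 2^2 · 5.
It suffices to check that the order of 16 is not a proper divisor of 20: compute 16^(20/q) for q ∈ {2, 5}.
16^10 ≡ 1 (mod 25)  [q = 2: ≡ 1 ✗]
16^4 ≡ 11 (mod 25)  [q = 5: ≢ 1 ✓]
Since 16^10 ≡ 1, the order of 16 divides 10 < 20, so 16 is not a primitive root.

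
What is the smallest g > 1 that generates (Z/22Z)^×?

φ(22) = φ(2)·φ(11) = 1·10 = 10 = 2 · 5.
Test candidates g = 2, 3, … against the prime factors q ∈ {2, 5} of φ(22): g is a generator iff g^(10/q) ≢ 1 for every such q.
g = 2: gcd(2, 22) = 2 > 1, not a unit — skip.
g = 3: 3^5 ≡ 1 — hits 1, so not a primitive root.
g = 4: gcd(4, 22) = 2 > 1, not a unit — skip.
g = 5: 5^5 ≡ 1 — hits 1, so not a primitive root.
g = 6: gcd(6, 22) = 2 > 1, not a unit — skip.
g = 7: 7^5 ≡ 21; 7^2 ≡ 5 — none is 1, so 7 is a primitive root.
Hence the least primitive root of 22 is 7.

7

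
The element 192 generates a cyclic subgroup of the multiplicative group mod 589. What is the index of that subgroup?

30

ord(192) | φ(589) = φ(19·31) = (19−1)·(31−1) = 18·30 = 540 = 2^2 · 3^3 · 5.
Divisors of 540: 1, 2, 3, 4, 5, 6, 9, 10, 12, 15, 18, 20, 27, 30, 36, 45, 54, 60, 90, 108, 135, 180, 270, 540.
Check 192^d mod 589 for each divisor in increasing order:
192^1 ≡ 192
192^2 ≡ 346
192^3 ≡ 464
192^4 ≡ 149
192^5 ≡ 336
192^6 ≡ 311
192^9 ≡ 588
192^10 ≡ 397
192^12 ≡ 125
192^15 ≡ 278
192^18 ≡ 1
The order of 192 is 18, so the subgroup it generates has 18 elements.
Index = |(Z/589Z)^×| / |⟨192⟩| = 540 / 18 = 30.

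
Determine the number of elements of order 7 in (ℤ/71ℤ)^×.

φ(71) = 71 − 1 = 70 = 2 · 5 · 7.
In a cyclic group of order 70, there are φ(d) elements of order d for each divisor d of 70, and zero for non-divisors.
7 | 70, and φ(7) = 7 − 1 = 6.

6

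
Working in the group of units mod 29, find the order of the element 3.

28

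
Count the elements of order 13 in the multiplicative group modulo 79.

φ(79) = 79 − 1 = 78 = 2 · 3 · 13.
In a cyclic group of order 78, there are φ(d) elements of order d for each divisor d of 78, and zero for non-divisors.
13 | 78, and φ(13) = 13 − 1 = 12.

12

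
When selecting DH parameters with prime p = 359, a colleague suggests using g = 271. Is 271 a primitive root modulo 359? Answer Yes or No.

Yes

φ(359) = 359 − 1 = 358 = 2 · 179.
271 is a primitive root mod 359 iff 271^(φ(359)/q) ≢ 1 for every prime q | φ(359), i.e. q ∈ {2, 179}.
271^179 ≡ 358 (mod 359)  [q = 2: ≢ 1 ✓]
271^2 ≡ 205 (mod 359)  [q = 179: ≢ 1 ✓]
All checks pass, so 271 has order 358 and is a primitive root modulo 359.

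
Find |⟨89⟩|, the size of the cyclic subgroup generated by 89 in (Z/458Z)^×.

12

Since 89 ∈ (Z/458Z)^×, its order divides φ(458) = φ(2)·φ(229) = 1·228 = 228 = 2^2 · 3 · 19.
Divisors of 228: 1, 2, 3, 4, 6, 12, 19, 38, 57, 76, 114, 228.
Compute 89^d (mod 458) for the divisors d until we hit 1:
89^1 ≡ 89 (mod 458)
89^2 ≡ 135 (mod 458)
89^3 ≡ 107 (mod 458)
89^4 ≡ 363 (mod 458)
89^6 ≡ 457 (mod 458)
89^12 ≡ 1 (mod 458) ✓
So ord_458(89) = 12.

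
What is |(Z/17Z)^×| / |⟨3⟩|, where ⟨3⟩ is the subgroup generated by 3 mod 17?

1

The order of 3 must divide φ(17) = 17 − 1 = 16 = 2^4.
Divisors of 16: 1, 2, 4, 8, 16.
Compute 3^d (mod 17) for the divisors d until we hit 1:
3^1 ≡ 3 (mod 17)
3^2 ≡ 9 (mod 17)
3^4 ≡ 13 (mod 17)
3^8 ≡ 16 (mod 17)
3^16 ≡ 1 (mod 17) ✓
So ord_17(3) = 16, hence |⟨3⟩| = 16.
The index is φ(17) / ord(3) = 16 / 16 = 1.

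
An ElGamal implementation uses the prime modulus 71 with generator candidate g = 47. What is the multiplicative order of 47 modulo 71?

70

Since 47 ∈ (Z/71Z)^×, its order divides φ(71) = 71 − 1 = 70 = 2 · 5 · 7.
Divisors of 70: 1, 2, 5, 7, 10, 14, 35, 70.
Test each divisor d:
47^1 ≡ 47 (mod 71)
47^2 ≡ 8 (mod 71)
47^5 ≡ 26 (mod 71)
47^7 ≡ 66 (mod 71)
47^10 ≡ 37 (mod 71)
47^14 ≡ 25 (mod 71)
47^35 ≡ 70 (mod 71)
47^70 ≡ 1 (mod 71) ✓
Hence ord(47) = 70.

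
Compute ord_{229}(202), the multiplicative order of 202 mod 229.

38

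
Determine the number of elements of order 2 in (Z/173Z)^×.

1

φ(173) = 173 − 1 = 172 = 2^2 · 43.
Since (Z/173Z)^× is cyclic of order 172, the number of elements of order d is φ(d) when d | 172 and 0 otherwise.
2 | 172, and φ(2) = 2 − 1 = 1.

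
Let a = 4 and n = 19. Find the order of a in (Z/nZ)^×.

The order of 4 must divide φ(19) = 19 − 1 = 18 = 2 · 3^2.
Divisors of 18: 1, 2, 3, 6, 9, 18.
Compute 4^d (mod 19) for the divisors d until we hit 1:
4^1 ≡ 4
4^2 ≡ 16
4^3 ≡ 7
4^6 ≡ 11
4^9 ≡ 1
The smallest such exponent is 9, so the order of 4 is 9.

9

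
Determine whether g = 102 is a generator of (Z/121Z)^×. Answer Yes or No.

No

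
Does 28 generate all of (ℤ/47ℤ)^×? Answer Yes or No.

φ(47) = 47 − 1 = 46 = 2 · 23.
28 is a primitive root mod 47 iff 28^(φ(47)/q) ≢ 1 for every prime q | φ(47), i.e. q ∈ {2, 23}.
28^23 ≡ 1 (mod 47)  [q = 2: ≡ 1 ✗]
28^2 ≡ 32 (mod 47)  [q = 23: ≢ 1 ✓]
Since 28^23 ≡ 1, the order of 28 divides 23 < 46, so 28 is not a primitive root.

No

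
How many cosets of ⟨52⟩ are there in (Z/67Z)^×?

Since 52 ∈ (Z/67Z)^×, its order divides φ(67) = 67 − 1 = 66 = 2 · 3 · 11.
Divisors of 66: 1, 2, 3, 6, 11, 22, 33, 66.
Compute 52^d (mod 67) for the divisors d until we hit 1:
52^1 ≡ 52 (mod 67)
52^2 ≡ 24 (mod 67)
52^3 ≡ 42 (mod 67)
52^6 ≡ 22 (mod 67)
52^11 ≡ 66 (mod 67)
52^22 ≡ 1 (mod 67) ✓
So ord_67(52) = 22, hence |⟨52⟩| = 22.
The index is φ(67) / ord(52) = 66 / 22 = 3.

3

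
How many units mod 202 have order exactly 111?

0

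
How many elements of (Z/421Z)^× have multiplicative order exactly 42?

12

φ(421) = 421 − 1 = 420 = 2^2 · 3 · 5 · 7.
Since (Z/421Z)^× is cyclic of order 420, the number of elements of order d is φ(d) when d | 420 and 0 otherwise.
42 = 2 · 3 · 7 divides 420, and φ(42) = 12.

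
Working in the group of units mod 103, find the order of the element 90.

Since 90 ∈ (Z/103Z)^×, its order divides φ(103) = 103 − 1 = 102 = 2 · 3 · 17.
Divisors of 102: 1, 2, 3, 6, 17, 34, 51, 102.
Evaluate successive powers at the divisors of 102:
90^1 ≡ 90
90^2 ≡ 66
90^3 ≡ 69
90^6 ≡ 23
90^17 ≡ 102
90^34 ≡ 1
So ord_103(90) = 34.

34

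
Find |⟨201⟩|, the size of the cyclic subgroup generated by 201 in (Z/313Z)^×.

By Lagrange's theorem, ord_313(201) divides φ(313) = 313 − 1 = 312 = 2^3 · 3 · 13.
Divisors of 312: 1, 2, 3, 4, 6, 8, 12, 13, 24, 26, 39, 52, 78, 104, 156, 312.
Test each divisor d:
201^1 ≡ 201 (mod 313)
201^2 ≡ 24 (mod 313)
201^3 ≡ 129 (mod 313)
201^4 ≡ 263 (mod 313)
201^6 ≡ 52 (mod 313)
201^8 ≡ 309 (mod 313)
201^12 ≡ 200 (mod 313)
201^13 ≡ 136 (mod 313)
201^24 ≡ 249 (mod 313)
201^26 ≡ 29 (mod 313)
201^39 ≡ 188 (mod 313)
201^52 ≡ 215 (mod 313)
201^78 ≡ 288 (mod 313)
201^104 ≡ 214 (mod 313)
201^156 ≡ 312 (mod 313)
201^312 ≡ 1 (mod 313) ✓
Therefore the multiplicative order of 201 modulo 313 is 312.

312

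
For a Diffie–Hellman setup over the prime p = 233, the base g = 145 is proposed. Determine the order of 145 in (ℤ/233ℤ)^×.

By Lagrange's theorem, ord_233(145) divides φ(233) = 233 − 1 = 232 = 2^3 · 29.
Divisors of 232: 1, 2, 4, 8, 29, 58, 116, 232.
Test each divisor d:
145^1 ≡ 145
145^2 ≡ 55
145^4 ≡ 229
145^8 ≡ 16
145^29 ≡ 221
145^58 ≡ 144
145^116 ≡ 232
145^232 ≡ 1
Hence ord(145) = 232.

232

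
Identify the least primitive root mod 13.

φ(13) = 13 − 1 = 12 = 2^2 · 3.
g is a primitive root iff g^(12/q) ≢ 1 (mod 13) for each prime q ∈ {2, 3}.
g = 2: 2^6 ≡ 12; 2^4 ≡ 3 — none is 1, so 2 is a primitive root.
Hence the least primitive root of 13 is 2.

2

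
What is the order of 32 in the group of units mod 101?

20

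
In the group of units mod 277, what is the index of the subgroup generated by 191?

The order of 191 must divide φ(277) = 277 − 1 = 276 = 2^2 · 3 · 23.
Divisors of 276: 1, 2, 3, 4, 6, 12, 23, 46, 69, 92, 138, 276.
Evaluate successive powers at the divisors of 276:
191^1 ≡ 191 (mod 277)
191^2 ≡ 194 (mod 277)
191^3 ≡ 213 (mod 277)
191^4 ≡ 241 (mod 277)
191^6 ≡ 218 (mod 277)
191^12 ≡ 157 (mod 277)
191^23 ≡ 116 (mod 277)
191^46 ≡ 160 (mod 277)
191^69 ≡ 1 (mod 277) ✓
So ord_277(191) = 69, hence |⟨191⟩| = 69.
Index = |(Z/277Z)^×| / |⟨191⟩| = 276 / 69 = 4.

4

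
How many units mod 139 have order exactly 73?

0

φ(139) = 139 − 1 = 138 = 2 · 3 · 23.
Since (Z/139Z)^× is cyclic of order 138, the number of elements of order d is φ(d) when d | 138 and 0 otherwise.
73 does not divide 138, so no element of (Z/139Z)^× has order 73.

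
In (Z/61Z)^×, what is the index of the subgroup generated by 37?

3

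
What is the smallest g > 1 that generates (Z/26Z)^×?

7

φ(26) = φ(2)·φ(13) = 1·12 = 12 = 2^2 · 3.
Test candidates g = 2, 3, … against the prime factors q ∈ {2, 3} of φ(26): g is a generator iff g^(12/q) ≢ 1 for every such q.
g = 2: gcd(2, 26) = 2 > 1, not a unit — skip.
g = 3: 3^6 ≡ 1 — hits 1, so not a primitive root.
g = 4: gcd(4, 26) = 2 > 1, not a unit — skip.
g = 5: 5^6 ≡ 25; 5^4 ≡ 1 — hits 1, so not a primitive root.
g = 6: gcd(6, 26) = 2 > 1, not a unit — skip.
g = 7: 7^6 ≡ 25; 7^4 ≡ 9 — none is 1, so 7 is a primitive root.
So 7 is the smallest generator of (Z/26Z)^×.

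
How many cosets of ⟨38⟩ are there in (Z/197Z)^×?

By Lagrange's theorem, ord_197(38) divides φ(197) = 197 − 1 = 196 = 2^2 · 7^2.
Divisors of 196: 1, 2, 4, 7, 14, 28, 49, 98, 196.
Evaluate successive powers at the divisors of 196:
38^1 ≡ 38 (mod 197)
38^2 ≡ 65 (mod 197)
38^4 ≡ 88 (mod 197)
38^7 ≡ 69 (mod 197)
38^14 ≡ 33 (mod 197)
38^28 ≡ 104 (mod 197)
38^49 ≡ 14 (mod 197)
38^98 ≡ 196 (mod 197)
38^196 ≡ 1 (mod 197) ✓
Thus |⟨38⟩| = ord(38) = 196.
Index = |(Z/197Z)^×| / |⟨38⟩| = 196 / 196 = 1.

1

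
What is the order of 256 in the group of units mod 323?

ord(256) | φ(323) = φ(17·19) = (17−1)·(19−1) = 16·18 = 288 = 2^5 · 3^2.
Divisors of 288: 1, 2, 3, 4, 6, 8, 9, 12, 16, 18, 24, 32, 36, 48, 72, 96, 144, 288.
Compute 256^d (mod 323) for the divisors d until we hit 1:
256^1 ≡ 256 (mod 323)
256^2 ≡ 290 (mod 323)
256^3 ≡ 273 (mod 323)
256^4 ≡ 120 (mod 323)
256^6 ≡ 239 (mod 323)
256^8 ≡ 188 (mod 323)
256^9 ≡ 1 (mod 323) ✓
The smallest such exponent is 9, so the order of 256 is 9.

9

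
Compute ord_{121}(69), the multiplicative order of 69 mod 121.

55

By Lagrange's theorem, ord_121(69) divides φ(121) = φ(11^2) = 11·(11−1) = 110 = 2 · 5 · 11.
Divisors of 110: 1, 2, 5, 10, 11, 22, 55, 110.
Test each divisor d:
69^1 ≡ 69
69^2 ≡ 42
69^5 ≡ 111
69^10 ≡ 100
69^11 ≡ 3
69^22 ≡ 9
69^55 ≡ 1
The smallest such exponent is 55, so the order of 69 is 55.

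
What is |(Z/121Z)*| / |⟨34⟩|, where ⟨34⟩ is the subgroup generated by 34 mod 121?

10

The order of 34 must divide φ(121) = φ(11^2) = 11·(11−1) = 110 = 2 · 5 · 11.
Divisors of 110: 1, 2, 5, 10, 11, 22, 55, 110.
Evaluate successive powers at the divisors of 110:
34^1 ≡ 34 (mod 121)
34^2 ≡ 67 (mod 121)
34^5 ≡ 45 (mod 121)
34^10 ≡ 89 (mod 121)
34^11 ≡ 1 (mod 121) ✓
So ord_121(34) = 11, hence |⟨34⟩| = 11.
[(Z/121Z)^× : ⟨34⟩] = 110/11 = 10.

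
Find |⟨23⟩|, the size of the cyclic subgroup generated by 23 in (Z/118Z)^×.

58

The order of 23 must divide φ(118) = φ(2)·φ(59) = 1·58 = 58 = 2 · 29.
Divisors of 58: 1, 2, 29, 58.
Compute 23^d (mod 118) for the divisors d until we hit 1:
23^1 ≡ 23 (mod 118)
23^2 ≡ 57 (mod 118)
23^29 ≡ 117 (mod 118)
23^58 ≡ 1 (mod 118) ✓
Hence ord(23) = 58.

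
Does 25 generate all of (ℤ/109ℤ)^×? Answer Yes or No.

No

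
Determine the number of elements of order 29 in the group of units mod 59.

28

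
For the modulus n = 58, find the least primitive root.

3

φ(58) = φ(2)·φ(29) = 1·28 = 28 = 2^2 · 7.
g is a primitive root iff g^(28/q) ≢ 1 (mod 58) for each prime q ∈ {2, 7}.
g = 2: gcd(2, 58) = 2 > 1, not a unit — skip.
g = 3: 3^14 ≡ 57; 3^4 ≡ 23 — none is 1, so 3 is a primitive root.
So 3 is the smallest generator of (Z/58Z)^×.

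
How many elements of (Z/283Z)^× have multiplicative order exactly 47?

46

φ(283) = 283 − 1 = 282 = 2 · 3 · 47.
(Z/283Z)^× is cyclic (|G| = 282); a cyclic group of order m has exactly φ(d) elements of each order d | m, and none otherwise.
47 | 282, and φ(47) = 47 − 1 = 46.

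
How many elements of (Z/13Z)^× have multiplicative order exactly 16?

0

φ(13) = 13 − 1 = 12 = 2^2 · 3.
(Z/13Z)^× is cyclic (|G| = 12); a cyclic group of order m has exactly φ(d) elements of each order d | m, and none otherwise.
Here 12 is not a multiple of 16, so there are no elements of order 16.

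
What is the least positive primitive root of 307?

5

φ(307) = 307 − 1 = 306 = 2 · 3^2 · 17.
g is a primitive root iff g^(306/q) ≢ 1 (mod 307) for each prime q ∈ {2, 3, 17}.
g = 2: 2^153 ≡ 306; 2^102 ≡ 1 — hits 1, so not a primitive root.
g = 3: 3^153 ≡ 306; 3^102 ≡ 1 — hits 1, so not a primitive root.
g = 4: 4^153 ≡ 1 — hits 1, so not a primitive root.
g = 5: 5^153 ≡ 306; 5^102 ≡ 289; 5^18 ≡ 81 — none is 1, so 5 is a primitive root.
So 5 is the smallest generator of (Z/307Z)^×.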